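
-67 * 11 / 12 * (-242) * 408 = 6064036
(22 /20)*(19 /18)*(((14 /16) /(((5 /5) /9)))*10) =1463 /16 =91.44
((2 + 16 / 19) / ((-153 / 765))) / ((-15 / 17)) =306 / 19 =16.11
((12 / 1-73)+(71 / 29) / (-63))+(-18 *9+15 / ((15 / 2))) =-221.04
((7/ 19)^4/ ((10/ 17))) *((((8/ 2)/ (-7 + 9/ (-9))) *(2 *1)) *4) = -81634/ 651605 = -0.13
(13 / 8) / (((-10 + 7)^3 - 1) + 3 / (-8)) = -13 / 227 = -0.06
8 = 8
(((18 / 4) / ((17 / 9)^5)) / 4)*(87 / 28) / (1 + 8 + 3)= 15411789 / 1272191872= 0.01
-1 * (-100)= 100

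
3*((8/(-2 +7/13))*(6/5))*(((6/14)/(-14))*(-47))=-131976/4655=-28.35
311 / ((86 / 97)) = 30167 / 86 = 350.78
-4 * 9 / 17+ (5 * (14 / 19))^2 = 70304 / 6137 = 11.46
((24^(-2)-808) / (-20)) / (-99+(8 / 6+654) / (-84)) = -3257849 / 8612480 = -0.38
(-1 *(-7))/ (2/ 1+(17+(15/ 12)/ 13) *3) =364/ 2771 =0.13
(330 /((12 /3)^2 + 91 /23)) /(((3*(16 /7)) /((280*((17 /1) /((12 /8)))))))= 619850 /81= 7652.47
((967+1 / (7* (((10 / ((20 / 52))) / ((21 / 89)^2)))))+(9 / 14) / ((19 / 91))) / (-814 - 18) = -237243431 / 203474648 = -1.17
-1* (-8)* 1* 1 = 8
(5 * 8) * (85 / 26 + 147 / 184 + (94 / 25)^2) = 27217587 / 37375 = 728.23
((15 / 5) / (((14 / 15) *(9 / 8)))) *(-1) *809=-16180 / 7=-2311.43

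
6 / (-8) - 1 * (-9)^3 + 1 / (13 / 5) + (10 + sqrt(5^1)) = 740.87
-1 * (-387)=387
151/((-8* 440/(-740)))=31.74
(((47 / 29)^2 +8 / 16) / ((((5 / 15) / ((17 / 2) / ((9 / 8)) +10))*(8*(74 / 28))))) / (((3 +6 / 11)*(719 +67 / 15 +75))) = 7616785 / 2768541724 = 0.00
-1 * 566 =-566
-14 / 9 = -1.56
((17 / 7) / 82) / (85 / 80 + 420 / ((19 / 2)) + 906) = 152 / 4882157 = 0.00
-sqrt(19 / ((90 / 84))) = -sqrt(3990) / 15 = -4.21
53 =53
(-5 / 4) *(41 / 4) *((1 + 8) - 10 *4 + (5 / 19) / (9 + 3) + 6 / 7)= 385.92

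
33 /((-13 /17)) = -561 /13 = -43.15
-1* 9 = -9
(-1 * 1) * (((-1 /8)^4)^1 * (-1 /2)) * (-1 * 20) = -5 /2048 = -0.00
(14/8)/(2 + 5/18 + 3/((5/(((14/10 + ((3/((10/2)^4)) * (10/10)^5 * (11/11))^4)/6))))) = 48065185546875/66406250001458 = 0.72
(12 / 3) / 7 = 4 / 7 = 0.57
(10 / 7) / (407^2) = 10 / 1159543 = 0.00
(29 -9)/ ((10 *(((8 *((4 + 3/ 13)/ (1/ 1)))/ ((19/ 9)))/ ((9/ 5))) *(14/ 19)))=4693/ 15400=0.30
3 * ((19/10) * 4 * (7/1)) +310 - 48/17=39676/85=466.78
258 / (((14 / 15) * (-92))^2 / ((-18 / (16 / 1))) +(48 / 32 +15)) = -1044900 / 26476279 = -0.04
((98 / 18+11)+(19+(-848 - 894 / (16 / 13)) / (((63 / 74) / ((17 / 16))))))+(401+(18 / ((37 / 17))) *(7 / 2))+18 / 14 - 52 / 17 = -3807305627 / 2536128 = -1501.23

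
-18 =-18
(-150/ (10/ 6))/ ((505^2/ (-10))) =36/ 10201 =0.00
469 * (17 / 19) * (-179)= -1427167 / 19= -75114.05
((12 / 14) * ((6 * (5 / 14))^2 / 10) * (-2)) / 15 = -18 / 343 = -0.05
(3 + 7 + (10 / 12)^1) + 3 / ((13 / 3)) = 899 / 78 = 11.53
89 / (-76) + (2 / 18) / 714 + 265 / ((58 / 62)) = 1997712769 / 7081452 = 282.10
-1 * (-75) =75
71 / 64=1.11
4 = 4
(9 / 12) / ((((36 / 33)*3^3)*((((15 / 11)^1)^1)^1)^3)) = 14641 / 1458000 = 0.01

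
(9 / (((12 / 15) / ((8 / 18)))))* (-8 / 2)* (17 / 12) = -85 / 3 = -28.33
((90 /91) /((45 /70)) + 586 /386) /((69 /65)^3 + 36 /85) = 2754129625 /1459456929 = 1.89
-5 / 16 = -0.31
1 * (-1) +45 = 44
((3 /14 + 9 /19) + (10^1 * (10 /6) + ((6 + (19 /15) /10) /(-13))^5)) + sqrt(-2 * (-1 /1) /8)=17.83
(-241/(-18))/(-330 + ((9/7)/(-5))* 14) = -1205/30024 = -0.04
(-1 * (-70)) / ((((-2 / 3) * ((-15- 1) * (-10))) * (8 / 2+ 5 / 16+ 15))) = -7 / 206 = -0.03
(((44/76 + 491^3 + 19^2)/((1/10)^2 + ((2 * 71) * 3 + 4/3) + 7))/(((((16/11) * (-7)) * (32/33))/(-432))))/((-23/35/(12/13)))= -1907563321533375/113884822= -16749934.61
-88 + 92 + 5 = 9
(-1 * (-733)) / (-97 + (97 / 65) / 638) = -30397510 / 4022493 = -7.56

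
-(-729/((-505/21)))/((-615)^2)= -1701/21222625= -0.00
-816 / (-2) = 408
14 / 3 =4.67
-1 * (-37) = 37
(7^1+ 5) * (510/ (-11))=-6120/ 11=-556.36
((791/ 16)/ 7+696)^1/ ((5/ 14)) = 78743/ 40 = 1968.58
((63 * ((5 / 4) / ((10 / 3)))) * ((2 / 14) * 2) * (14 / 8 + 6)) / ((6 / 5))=1395 / 32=43.59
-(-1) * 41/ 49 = 41/ 49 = 0.84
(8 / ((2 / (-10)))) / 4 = -10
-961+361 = -600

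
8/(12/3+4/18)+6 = 150/19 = 7.89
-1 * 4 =-4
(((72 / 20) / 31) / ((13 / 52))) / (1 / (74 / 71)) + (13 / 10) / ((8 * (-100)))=8496187 / 17608000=0.48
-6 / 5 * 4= -24 / 5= -4.80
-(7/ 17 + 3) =-58/ 17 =-3.41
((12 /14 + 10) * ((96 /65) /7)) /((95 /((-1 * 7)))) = -384 /2275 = -0.17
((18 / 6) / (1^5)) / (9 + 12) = 1 / 7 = 0.14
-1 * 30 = -30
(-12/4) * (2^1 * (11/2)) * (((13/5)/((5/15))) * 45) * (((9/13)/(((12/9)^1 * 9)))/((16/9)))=-24057/64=-375.89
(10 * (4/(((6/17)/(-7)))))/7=-340/3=-113.33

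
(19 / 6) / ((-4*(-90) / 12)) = 19 / 180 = 0.11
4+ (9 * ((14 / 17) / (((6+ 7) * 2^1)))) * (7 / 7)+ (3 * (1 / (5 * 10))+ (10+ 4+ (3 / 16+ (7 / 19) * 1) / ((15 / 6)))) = 18.57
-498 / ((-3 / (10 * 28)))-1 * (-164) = 46644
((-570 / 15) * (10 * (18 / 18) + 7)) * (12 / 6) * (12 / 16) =-969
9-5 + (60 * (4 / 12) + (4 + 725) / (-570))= 4317 / 190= 22.72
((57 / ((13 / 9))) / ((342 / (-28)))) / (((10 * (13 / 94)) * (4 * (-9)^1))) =329 / 5070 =0.06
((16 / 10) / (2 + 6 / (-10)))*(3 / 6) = 4 / 7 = 0.57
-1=-1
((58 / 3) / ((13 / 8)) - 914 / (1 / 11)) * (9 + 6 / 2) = -1566568 / 13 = -120505.23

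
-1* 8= -8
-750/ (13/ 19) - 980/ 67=-967490/ 871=-1110.78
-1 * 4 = -4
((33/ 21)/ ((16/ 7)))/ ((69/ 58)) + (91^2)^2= 37853378791/ 552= 68574961.58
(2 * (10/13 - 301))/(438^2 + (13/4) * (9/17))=-176936/56530539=-0.00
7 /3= 2.33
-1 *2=-2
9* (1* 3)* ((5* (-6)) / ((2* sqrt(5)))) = -81* sqrt(5) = -181.12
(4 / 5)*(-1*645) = -516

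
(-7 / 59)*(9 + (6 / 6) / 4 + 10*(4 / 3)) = -1897 / 708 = -2.68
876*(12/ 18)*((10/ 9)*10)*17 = 992800/ 9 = 110311.11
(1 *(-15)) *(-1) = 15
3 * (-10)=-30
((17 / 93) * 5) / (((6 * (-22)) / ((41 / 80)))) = -697 / 196416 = -0.00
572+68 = 640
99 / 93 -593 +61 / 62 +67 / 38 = -347032 / 589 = -589.19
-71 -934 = -1005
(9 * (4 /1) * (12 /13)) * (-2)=-864 /13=-66.46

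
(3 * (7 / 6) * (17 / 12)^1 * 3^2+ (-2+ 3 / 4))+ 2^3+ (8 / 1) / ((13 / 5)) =5663 / 104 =54.45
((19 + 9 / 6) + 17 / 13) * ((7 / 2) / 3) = 1323 / 52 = 25.44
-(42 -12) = -30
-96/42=-16/7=-2.29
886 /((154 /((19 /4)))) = 8417 /308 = 27.33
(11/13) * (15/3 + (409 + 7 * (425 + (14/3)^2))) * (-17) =-50942.32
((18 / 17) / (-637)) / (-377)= 18 / 4082533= 0.00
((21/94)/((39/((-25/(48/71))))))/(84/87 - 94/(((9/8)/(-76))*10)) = -5404875/16227456128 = -0.00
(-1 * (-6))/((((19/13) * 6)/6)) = 78/19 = 4.11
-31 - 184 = -215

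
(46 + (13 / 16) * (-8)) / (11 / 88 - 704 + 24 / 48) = -0.06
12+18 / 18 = 13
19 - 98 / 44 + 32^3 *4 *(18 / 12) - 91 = 196533.77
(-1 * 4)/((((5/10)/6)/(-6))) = 288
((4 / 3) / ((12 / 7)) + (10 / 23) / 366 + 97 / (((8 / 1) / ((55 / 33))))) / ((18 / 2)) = 2120053 / 909144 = 2.33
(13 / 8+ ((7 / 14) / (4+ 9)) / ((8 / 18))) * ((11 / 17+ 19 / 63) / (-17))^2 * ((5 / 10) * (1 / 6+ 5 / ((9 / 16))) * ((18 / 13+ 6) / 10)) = 14974937792 / 840339442215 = 0.02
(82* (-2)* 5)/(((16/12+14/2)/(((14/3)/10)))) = -1148/25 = -45.92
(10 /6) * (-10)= -50 /3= -16.67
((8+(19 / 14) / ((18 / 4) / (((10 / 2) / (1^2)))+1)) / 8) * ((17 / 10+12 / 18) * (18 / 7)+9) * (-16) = -64416 / 245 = -262.92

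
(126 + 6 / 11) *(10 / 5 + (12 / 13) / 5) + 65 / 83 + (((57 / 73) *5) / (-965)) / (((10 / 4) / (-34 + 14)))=231827559563 / 836111705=277.27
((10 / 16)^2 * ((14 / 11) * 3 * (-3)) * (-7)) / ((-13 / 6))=-33075 / 2288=-14.46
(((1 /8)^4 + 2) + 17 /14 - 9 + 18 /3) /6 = 6151 /172032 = 0.04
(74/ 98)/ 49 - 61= -146424/ 2401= -60.98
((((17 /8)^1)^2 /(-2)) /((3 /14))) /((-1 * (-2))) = -2023 /384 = -5.27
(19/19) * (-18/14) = -9/7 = -1.29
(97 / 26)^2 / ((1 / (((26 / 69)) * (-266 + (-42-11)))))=-3001471 / 1794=-1673.06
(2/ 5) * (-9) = -18/ 5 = -3.60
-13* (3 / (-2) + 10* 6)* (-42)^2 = -1341522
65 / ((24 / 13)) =845 / 24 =35.21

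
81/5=16.20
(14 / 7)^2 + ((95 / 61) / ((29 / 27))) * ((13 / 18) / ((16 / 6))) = 124331 / 28304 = 4.39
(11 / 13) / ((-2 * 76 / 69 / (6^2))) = -13.83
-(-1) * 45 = 45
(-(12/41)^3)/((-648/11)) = 88/206763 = 0.00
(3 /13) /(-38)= -3 /494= -0.01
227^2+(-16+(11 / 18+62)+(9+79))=929945 / 18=51663.61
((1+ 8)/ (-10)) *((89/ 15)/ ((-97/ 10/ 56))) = 14952/ 485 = 30.83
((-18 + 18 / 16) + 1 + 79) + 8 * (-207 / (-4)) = 3817 / 8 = 477.12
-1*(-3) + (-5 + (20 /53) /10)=-104 /53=-1.96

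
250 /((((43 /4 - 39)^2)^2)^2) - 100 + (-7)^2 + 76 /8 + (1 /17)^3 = -10840523976347072440417 /261218726394986018146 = -41.50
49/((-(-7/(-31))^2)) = -961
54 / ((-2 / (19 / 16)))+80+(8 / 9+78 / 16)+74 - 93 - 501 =-466.30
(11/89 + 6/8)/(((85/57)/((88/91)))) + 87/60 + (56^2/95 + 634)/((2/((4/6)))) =224.35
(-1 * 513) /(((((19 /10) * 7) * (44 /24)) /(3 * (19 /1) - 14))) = -69660 /77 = -904.68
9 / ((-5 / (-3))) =27 / 5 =5.40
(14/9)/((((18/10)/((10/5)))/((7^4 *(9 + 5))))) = 58098.27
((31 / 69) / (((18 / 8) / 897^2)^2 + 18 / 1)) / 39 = 13258525904 / 20716660572201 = 0.00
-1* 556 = -556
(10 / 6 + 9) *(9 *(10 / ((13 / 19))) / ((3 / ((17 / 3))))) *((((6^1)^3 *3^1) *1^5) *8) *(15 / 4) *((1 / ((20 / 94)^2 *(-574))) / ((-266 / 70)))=1946747520 / 3731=521776.34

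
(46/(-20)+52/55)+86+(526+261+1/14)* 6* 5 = 18246527/770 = 23696.79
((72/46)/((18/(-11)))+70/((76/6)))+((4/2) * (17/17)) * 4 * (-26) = -88899/437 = -203.43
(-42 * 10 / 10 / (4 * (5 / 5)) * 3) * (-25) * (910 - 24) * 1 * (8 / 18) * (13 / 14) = 287950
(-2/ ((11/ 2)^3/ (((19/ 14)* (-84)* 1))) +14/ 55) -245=-1619661/ 6655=-243.38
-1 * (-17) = 17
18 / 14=9 / 7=1.29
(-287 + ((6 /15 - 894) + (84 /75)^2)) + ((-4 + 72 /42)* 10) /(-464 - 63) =-2719028699 /2305625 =-1179.30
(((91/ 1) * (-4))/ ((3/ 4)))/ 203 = -208/ 87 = -2.39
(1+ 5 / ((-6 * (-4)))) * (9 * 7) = 609 / 8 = 76.12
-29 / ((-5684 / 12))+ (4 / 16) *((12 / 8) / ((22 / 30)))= 2469 / 4312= 0.57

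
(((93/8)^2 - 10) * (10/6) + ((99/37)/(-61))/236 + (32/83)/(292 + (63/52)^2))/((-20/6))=-351220204087947181/5613178051246720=-62.57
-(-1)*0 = 0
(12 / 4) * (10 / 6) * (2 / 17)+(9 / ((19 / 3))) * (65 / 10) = 6347 / 646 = 9.83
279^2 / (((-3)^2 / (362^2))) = 1133399556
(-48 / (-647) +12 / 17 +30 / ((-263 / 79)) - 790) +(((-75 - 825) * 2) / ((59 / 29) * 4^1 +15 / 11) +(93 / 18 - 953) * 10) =-275294266514405 / 26303657541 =-10466.01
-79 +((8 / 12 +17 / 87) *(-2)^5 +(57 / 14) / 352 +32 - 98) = -172.57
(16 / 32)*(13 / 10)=13 / 20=0.65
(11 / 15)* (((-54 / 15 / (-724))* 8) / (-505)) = -132 / 2285125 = -0.00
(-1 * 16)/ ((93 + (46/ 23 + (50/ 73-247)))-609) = 1168/ 55503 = 0.02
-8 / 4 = -2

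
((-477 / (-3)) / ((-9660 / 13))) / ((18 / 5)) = -689 / 11592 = -0.06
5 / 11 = 0.45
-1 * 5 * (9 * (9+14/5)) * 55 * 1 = -29205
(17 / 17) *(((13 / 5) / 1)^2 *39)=6591 / 25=263.64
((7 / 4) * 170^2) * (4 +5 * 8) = 2225300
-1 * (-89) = 89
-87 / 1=-87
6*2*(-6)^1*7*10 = -5040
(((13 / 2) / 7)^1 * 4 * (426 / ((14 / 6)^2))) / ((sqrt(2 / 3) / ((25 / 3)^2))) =3461250 * sqrt(6) / 343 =24718.07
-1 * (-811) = 811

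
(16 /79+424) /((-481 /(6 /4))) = -50268 /37999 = -1.32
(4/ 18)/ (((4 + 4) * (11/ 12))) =1/ 33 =0.03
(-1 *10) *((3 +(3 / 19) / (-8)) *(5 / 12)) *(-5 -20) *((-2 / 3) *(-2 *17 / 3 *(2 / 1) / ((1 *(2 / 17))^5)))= 2277983074375 / 10944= 208149038.23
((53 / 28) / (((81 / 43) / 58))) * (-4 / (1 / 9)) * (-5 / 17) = 660910 / 1071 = 617.10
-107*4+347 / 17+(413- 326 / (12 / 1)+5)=-1709 / 102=-16.75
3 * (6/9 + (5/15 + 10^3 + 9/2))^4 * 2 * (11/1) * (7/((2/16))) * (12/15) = 15111941148280284/5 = 3022388229656056.80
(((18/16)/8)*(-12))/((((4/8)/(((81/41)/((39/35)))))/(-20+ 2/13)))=3291435/27716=118.76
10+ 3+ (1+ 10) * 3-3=43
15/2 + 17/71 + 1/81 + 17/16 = 811055/92016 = 8.81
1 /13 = 0.08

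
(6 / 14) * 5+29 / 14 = 59 / 14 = 4.21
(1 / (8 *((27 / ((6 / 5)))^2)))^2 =1 / 16402500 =0.00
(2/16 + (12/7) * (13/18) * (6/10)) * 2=243/140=1.74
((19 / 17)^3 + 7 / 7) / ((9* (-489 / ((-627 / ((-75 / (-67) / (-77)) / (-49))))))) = 23035327084 / 20020475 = 1150.59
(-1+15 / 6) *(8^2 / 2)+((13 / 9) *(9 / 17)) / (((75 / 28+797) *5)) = 48.00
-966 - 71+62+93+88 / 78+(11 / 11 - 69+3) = -36889 / 39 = -945.87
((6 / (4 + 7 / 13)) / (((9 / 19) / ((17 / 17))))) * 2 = 988 / 177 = 5.58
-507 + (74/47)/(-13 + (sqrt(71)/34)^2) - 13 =-520.12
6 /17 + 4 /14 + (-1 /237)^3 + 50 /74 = 1.31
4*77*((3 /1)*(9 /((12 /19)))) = 13167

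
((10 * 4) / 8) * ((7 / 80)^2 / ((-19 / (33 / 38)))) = -0.00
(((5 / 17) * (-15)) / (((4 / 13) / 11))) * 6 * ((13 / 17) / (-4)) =418275 / 2312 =180.91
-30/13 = -2.31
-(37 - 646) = 609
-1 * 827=-827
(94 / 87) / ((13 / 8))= 752 / 1131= 0.66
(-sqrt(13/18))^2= 0.72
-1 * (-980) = 980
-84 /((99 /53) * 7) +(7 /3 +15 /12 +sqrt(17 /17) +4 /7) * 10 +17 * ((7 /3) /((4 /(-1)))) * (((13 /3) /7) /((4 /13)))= 279107 /11088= 25.17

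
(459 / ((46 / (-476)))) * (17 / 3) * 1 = -26914.70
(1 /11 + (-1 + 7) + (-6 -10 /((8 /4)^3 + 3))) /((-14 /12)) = 54 /77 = 0.70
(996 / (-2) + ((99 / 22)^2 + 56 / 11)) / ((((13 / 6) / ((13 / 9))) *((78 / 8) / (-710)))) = 29531740 / 1287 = 22946.18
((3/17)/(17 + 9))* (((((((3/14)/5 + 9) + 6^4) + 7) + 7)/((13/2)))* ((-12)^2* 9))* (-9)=-1615458168/100555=-16065.42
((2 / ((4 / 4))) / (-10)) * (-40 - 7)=47 / 5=9.40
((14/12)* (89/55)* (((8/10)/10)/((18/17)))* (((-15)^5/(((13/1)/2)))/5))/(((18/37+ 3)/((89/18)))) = -4726.54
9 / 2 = 4.50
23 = 23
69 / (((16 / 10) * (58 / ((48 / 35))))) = 207 / 203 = 1.02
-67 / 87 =-0.77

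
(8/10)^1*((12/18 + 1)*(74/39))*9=296/13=22.77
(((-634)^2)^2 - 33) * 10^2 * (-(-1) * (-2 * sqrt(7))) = -32313725180600 * sqrt(7) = -85494080761953.32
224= 224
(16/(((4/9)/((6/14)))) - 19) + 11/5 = -48/35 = -1.37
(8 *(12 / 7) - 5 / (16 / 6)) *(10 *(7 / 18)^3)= 54145 / 7776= 6.96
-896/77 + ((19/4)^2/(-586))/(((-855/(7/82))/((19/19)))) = -4428470857/380571840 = -11.64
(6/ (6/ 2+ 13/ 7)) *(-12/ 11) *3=-4.04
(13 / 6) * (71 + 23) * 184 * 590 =22110053.33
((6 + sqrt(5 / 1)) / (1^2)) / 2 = sqrt(5) / 2 + 3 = 4.12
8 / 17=0.47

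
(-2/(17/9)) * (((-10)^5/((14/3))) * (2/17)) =5400000/2023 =2669.30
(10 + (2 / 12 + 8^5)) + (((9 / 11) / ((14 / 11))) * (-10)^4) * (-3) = 566683 / 42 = 13492.45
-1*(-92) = 92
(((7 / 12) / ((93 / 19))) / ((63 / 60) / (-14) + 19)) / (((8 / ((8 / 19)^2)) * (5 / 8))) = 896 / 4012857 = 0.00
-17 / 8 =-2.12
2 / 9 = 0.22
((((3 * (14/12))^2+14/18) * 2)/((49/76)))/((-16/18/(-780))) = 248235/7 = 35462.14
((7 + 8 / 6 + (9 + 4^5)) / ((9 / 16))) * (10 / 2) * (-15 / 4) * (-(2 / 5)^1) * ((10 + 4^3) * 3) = 9247040 / 3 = 3082346.67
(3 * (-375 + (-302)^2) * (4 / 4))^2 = 74249165169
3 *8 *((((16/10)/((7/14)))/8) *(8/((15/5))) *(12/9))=512/15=34.13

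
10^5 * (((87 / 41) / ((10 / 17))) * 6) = 88740000 / 41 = 2164390.24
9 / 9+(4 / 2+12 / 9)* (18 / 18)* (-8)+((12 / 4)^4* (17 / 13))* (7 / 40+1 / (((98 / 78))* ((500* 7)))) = -95057507 / 13377000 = -7.11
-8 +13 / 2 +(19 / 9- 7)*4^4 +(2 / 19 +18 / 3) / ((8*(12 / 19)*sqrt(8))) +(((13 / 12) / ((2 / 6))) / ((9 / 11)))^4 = -1003.67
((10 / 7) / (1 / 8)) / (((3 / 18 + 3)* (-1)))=-480 / 133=-3.61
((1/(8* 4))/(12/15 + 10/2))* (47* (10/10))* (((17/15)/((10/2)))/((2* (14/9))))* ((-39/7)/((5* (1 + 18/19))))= -1776177/168246400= -0.01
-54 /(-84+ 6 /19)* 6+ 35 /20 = 5959 /1060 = 5.62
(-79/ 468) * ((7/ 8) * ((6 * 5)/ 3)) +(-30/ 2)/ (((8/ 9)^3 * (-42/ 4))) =116785/ 209664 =0.56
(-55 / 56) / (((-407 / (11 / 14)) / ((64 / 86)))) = 110 / 77959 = 0.00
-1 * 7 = -7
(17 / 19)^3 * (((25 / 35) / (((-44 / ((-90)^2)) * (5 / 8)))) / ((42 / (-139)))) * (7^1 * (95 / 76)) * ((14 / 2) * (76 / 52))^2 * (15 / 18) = 26889463125 / 70642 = 380644.14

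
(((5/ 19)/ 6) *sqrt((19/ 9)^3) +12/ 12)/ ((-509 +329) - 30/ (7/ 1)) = -7/ 1290 - 7 *sqrt(19)/ 41796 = -0.01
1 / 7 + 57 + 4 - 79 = -125 / 7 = -17.86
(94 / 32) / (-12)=-47 / 192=-0.24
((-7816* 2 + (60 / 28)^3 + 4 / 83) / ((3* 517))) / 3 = -148248637 / 44155419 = -3.36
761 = 761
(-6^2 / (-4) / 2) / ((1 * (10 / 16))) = 36 / 5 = 7.20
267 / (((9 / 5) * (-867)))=-0.17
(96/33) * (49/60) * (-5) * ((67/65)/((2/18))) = -78792/715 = -110.20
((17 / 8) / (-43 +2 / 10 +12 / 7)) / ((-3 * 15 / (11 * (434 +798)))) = 100793 / 6471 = 15.58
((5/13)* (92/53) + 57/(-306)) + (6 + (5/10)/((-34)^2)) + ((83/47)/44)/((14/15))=28211341283/4323713394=6.52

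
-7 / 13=-0.54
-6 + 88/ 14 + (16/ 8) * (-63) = -880/ 7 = -125.71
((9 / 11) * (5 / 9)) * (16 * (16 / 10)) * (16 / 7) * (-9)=-239.38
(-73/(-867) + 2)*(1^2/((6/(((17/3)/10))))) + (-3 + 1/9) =-2.69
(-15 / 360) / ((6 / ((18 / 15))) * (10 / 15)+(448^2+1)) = -0.00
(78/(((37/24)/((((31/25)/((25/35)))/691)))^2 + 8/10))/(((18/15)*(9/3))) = 2938353600/51068193571181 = 0.00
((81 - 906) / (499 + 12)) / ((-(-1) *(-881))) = 0.00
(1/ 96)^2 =1/ 9216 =0.00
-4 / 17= -0.24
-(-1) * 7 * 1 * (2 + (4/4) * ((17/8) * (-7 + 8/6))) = -1687/24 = -70.29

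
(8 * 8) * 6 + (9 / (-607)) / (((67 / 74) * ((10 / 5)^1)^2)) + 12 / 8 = 15677733 / 40669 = 385.50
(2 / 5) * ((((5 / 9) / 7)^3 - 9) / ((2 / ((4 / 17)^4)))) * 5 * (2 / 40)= -144019072 / 104420877435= -0.00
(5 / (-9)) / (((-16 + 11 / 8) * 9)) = 40 / 9477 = 0.00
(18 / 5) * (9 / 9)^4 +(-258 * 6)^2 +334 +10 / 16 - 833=95832369 / 40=2395809.22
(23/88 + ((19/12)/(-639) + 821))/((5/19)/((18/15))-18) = -2632318691/56991132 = -46.19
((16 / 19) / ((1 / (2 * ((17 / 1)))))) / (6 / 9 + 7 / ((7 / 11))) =1632 / 665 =2.45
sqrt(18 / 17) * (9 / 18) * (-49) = -147 * sqrt(34) / 34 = -25.21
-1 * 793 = -793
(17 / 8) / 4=17 / 32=0.53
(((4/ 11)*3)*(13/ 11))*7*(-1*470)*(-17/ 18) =1454180/ 363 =4006.01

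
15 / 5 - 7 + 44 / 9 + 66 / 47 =970 / 423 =2.29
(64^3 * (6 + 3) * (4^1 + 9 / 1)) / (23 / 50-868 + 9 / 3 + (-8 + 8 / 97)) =-49584537600 / 1410473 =-35154.55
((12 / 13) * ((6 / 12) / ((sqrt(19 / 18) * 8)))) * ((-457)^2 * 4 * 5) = 9398205 * sqrt(38) / 247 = 234552.33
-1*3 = -3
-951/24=-317/8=-39.62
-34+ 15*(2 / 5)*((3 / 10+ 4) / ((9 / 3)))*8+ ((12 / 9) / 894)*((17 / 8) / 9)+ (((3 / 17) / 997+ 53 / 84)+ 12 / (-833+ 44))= 133374254452013 / 3765903225210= 35.42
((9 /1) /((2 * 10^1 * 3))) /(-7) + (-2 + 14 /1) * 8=13437 /140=95.98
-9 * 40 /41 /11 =-360 /451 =-0.80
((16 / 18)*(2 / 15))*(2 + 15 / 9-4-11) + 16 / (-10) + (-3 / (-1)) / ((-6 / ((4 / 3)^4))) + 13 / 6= -1909 / 810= -2.36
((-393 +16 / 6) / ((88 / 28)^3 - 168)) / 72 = 401653 / 10146816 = 0.04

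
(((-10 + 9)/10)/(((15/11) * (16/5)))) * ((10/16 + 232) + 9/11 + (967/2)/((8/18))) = -29069/960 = -30.28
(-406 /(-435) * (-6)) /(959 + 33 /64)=-1792 /307045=-0.01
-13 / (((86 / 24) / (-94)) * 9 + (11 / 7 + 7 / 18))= -8.04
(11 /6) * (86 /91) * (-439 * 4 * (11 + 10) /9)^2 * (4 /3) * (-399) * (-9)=5431500654272 /39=139269247545.44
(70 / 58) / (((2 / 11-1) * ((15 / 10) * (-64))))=385 / 25056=0.02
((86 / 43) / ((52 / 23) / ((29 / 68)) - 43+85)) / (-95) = -667 / 1498625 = -0.00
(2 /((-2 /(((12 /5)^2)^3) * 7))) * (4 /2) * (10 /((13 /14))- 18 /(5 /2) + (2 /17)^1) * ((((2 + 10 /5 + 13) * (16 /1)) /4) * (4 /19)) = -55610966016 /19296875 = -2881.86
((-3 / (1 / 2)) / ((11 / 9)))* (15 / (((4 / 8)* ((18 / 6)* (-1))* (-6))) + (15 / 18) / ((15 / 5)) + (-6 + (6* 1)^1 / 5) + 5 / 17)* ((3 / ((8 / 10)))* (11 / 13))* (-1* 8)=-70542 / 221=-319.19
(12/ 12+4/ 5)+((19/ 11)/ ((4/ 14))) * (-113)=-74947/ 110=-681.34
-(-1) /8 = 1 /8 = 0.12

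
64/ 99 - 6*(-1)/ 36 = 161/ 198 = 0.81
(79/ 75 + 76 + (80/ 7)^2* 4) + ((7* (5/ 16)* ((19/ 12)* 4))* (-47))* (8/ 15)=5561551/ 22050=252.22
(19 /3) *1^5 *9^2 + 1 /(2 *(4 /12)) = 1029 /2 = 514.50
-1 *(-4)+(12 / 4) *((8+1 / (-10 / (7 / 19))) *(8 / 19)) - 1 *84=-126244 / 1805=-69.94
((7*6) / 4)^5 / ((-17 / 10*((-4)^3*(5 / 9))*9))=234.61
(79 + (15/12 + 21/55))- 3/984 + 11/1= 1652983/18040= 91.63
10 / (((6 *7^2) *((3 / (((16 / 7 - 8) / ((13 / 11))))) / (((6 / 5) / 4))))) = -0.02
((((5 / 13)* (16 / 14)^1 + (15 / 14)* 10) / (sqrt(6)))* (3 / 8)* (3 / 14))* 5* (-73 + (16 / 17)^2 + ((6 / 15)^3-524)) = -1873311231* sqrt(6) / 4207840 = -1090.50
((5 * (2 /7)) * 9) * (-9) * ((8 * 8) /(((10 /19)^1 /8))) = -112566.86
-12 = -12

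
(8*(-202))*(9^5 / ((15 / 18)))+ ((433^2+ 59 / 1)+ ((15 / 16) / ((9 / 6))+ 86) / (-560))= -73164974691 / 640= -114320272.95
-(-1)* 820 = 820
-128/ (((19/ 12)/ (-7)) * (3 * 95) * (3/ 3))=3584/ 1805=1.99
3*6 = 18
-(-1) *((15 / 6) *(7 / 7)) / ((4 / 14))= 35 / 4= 8.75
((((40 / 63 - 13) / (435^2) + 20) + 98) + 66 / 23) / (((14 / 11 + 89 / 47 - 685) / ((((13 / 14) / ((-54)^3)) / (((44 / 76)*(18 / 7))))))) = 29594777784619 / 42145994374773609600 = 0.00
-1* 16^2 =-256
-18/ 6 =-3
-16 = -16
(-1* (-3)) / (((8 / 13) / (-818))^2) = 84811467 / 16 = 5300716.69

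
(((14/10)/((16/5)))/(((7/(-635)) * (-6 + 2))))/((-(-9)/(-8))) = -635/72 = -8.82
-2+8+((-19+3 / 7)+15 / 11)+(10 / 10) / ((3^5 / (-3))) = -69980 / 6237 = -11.22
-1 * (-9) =9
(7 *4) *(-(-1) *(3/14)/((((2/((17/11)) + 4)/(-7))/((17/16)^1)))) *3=-2023/80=-25.29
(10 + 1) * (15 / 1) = 165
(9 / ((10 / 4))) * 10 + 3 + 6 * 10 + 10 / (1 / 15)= 249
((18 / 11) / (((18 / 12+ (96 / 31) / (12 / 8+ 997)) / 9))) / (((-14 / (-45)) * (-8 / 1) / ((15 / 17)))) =-3.47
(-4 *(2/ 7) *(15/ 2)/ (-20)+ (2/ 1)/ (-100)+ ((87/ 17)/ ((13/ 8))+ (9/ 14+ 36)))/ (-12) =-388691/ 116025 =-3.35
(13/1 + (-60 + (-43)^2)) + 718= 2520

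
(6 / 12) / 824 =0.00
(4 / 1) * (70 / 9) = 280 / 9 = 31.11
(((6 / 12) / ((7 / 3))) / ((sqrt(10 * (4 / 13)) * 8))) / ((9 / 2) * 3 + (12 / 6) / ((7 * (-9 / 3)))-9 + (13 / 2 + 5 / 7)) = 9 * sqrt(130) / 78080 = 0.00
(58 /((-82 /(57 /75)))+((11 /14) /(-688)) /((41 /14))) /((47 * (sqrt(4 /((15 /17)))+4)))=-1138089 /285041840+379363 * sqrt(255) /2850418400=-0.00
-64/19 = -3.37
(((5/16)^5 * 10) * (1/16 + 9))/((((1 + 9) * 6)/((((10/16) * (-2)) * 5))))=-11328125/402653184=-0.03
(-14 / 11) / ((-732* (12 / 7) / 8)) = 0.01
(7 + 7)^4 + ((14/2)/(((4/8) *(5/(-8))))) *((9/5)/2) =959896/25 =38395.84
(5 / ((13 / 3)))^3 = 3375 / 2197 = 1.54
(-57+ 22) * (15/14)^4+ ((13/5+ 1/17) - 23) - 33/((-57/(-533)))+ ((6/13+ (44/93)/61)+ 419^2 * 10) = 1147303030919564153/653646236880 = 1755235.43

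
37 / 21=1.76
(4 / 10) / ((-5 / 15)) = -6 / 5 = -1.20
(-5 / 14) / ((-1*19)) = 5 / 266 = 0.02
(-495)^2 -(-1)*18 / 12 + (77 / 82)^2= 1647564115 / 6724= 245027.38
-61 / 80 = -0.76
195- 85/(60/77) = 1031/12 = 85.92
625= 625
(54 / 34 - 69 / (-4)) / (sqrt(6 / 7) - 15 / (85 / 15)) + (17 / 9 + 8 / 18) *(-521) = -1226.61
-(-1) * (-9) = -9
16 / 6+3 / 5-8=-71 / 15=-4.73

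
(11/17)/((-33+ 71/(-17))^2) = 187/399424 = 0.00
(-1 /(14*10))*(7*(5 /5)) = -1 /20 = -0.05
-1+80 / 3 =77 / 3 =25.67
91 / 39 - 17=-44 / 3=-14.67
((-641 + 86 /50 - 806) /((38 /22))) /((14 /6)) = -358.60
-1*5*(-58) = 290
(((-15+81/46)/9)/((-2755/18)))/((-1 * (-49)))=3/15295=0.00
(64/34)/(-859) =-32/14603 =-0.00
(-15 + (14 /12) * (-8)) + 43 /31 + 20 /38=-39616 /1767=-22.42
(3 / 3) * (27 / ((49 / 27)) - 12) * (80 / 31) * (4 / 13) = 45120 / 19747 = 2.28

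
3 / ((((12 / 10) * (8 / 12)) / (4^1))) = 15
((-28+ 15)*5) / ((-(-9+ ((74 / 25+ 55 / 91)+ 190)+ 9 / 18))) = 0.35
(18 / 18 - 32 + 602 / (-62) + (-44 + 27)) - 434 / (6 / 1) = -12094 / 93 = -130.04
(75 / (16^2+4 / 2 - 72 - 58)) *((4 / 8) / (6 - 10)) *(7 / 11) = -525 / 11264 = -0.05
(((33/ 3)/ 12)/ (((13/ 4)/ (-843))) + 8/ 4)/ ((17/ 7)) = -21455/ 221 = -97.08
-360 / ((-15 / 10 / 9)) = 2160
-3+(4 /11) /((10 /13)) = -139 /55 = -2.53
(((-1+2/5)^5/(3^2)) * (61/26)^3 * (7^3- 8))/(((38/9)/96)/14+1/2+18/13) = -310420123524/15677179375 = -19.80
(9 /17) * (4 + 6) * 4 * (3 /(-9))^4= 40 /153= 0.26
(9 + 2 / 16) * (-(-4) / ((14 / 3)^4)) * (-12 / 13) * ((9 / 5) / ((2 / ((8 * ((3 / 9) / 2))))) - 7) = 514431 / 1248520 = 0.41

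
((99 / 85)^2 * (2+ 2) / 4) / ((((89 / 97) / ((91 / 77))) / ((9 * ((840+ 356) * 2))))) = 24187805928 / 643025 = 37615.65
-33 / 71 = -0.46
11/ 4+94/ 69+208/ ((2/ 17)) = 489103/ 276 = 1772.11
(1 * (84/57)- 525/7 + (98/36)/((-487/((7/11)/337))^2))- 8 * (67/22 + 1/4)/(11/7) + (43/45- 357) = -2487553489052887451/5573130401172510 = -446.35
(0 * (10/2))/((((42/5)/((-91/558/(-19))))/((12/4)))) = 0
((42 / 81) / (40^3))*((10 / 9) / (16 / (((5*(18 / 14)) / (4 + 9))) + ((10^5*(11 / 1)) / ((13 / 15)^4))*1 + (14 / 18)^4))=5398029 / 1169189821251628160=0.00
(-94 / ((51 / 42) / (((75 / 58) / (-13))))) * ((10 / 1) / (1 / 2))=987000 / 6409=154.00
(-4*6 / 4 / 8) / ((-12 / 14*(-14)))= -0.06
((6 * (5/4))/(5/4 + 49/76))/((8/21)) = 10.39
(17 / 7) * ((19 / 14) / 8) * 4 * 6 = 969 / 98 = 9.89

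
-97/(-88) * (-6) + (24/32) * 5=-63/22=-2.86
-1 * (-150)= 150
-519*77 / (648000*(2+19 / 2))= -13321 / 2484000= -0.01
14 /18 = 7 /9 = 0.78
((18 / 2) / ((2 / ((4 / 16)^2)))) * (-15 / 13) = -135 / 416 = -0.32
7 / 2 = 3.50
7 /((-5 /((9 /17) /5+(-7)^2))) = -29218 /425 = -68.75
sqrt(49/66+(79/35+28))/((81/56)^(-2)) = 2187*sqrt(165416790)/2414720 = 11.65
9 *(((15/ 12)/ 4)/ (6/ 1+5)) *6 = 135/ 88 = 1.53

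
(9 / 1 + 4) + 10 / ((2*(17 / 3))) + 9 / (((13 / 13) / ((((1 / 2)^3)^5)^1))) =13.88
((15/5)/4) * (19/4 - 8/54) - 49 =-6559/144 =-45.55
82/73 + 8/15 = 1814/1095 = 1.66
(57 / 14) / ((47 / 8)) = 228 / 329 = 0.69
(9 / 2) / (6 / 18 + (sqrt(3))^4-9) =27 / 2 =13.50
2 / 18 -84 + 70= -125 / 9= -13.89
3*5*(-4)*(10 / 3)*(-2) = 400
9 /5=1.80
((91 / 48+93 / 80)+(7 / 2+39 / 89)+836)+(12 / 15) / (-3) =1800071 / 2136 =842.73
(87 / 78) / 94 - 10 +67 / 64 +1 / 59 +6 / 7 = -130284363 / 16149952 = -8.07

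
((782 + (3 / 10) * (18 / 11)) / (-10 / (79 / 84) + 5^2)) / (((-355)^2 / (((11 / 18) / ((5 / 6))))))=3399923 / 10727878125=0.00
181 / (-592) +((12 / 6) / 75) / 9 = -120991 / 399600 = -0.30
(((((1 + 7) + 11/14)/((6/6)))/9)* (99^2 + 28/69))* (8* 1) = 110912708/1449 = 76544.31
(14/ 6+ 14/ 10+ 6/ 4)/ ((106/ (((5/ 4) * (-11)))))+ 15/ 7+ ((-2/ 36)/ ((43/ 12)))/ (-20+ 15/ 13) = 13086301/ 8933680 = 1.46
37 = 37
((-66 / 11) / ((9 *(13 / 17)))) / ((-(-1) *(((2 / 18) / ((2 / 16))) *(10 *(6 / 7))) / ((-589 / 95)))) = 3689 / 5200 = 0.71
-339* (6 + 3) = -3051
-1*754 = -754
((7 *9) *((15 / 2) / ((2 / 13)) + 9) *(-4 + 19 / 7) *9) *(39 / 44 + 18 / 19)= -23468697 / 304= -77199.66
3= 3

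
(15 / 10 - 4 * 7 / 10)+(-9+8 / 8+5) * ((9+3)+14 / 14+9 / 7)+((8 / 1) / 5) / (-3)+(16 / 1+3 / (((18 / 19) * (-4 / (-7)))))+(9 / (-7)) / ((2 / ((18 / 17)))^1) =-68057 / 2856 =-23.83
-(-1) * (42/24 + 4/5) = 51/20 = 2.55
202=202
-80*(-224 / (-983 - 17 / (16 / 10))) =-143360 / 7949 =-18.03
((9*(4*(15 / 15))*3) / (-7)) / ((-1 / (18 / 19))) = 1944 / 133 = 14.62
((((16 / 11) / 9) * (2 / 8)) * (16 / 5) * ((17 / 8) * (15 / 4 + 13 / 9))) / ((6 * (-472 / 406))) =-58667 / 286740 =-0.20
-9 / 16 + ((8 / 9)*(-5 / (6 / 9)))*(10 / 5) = -667 / 48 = -13.90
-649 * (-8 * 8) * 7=290752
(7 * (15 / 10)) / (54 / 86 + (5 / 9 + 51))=1161 / 5770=0.20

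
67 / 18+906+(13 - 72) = 15313 / 18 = 850.72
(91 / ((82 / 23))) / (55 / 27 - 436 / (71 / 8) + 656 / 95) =-381166695 / 600091826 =-0.64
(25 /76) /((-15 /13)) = -65 /228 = -0.29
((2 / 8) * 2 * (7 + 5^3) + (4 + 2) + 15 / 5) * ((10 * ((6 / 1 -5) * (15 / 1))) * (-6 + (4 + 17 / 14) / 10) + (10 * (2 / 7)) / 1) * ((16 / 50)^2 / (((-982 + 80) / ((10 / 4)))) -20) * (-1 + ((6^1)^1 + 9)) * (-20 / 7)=-155123651280 / 3157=-49136411.56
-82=-82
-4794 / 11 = -435.82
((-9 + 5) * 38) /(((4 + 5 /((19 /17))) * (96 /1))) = -361 /1932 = -0.19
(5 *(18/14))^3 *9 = 820125/343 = 2391.03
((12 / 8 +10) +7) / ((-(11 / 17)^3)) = -181781 / 2662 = -68.29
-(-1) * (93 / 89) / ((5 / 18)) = 1674 / 445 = 3.76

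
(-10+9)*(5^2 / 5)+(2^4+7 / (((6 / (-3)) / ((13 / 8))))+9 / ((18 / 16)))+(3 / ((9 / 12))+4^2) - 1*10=373 / 16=23.31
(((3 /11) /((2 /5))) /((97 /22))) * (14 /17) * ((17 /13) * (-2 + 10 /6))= -0.06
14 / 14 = 1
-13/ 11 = -1.18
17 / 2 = 8.50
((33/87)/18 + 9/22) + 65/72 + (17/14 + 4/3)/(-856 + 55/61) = 3717792583/2795412312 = 1.33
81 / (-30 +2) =-81 / 28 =-2.89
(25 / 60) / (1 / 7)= 35 / 12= 2.92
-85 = -85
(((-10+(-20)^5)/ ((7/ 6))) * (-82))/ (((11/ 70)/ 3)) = 4293831600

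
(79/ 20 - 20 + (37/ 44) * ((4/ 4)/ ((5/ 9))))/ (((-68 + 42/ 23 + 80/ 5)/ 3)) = 110331/ 126940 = 0.87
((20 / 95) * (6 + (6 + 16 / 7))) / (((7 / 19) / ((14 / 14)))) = 400 / 49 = 8.16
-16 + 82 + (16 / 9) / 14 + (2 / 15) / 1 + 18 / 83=1738046 / 26145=66.48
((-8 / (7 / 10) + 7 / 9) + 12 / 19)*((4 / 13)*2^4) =-767552 / 15561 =-49.33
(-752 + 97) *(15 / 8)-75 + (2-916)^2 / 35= 6318293 / 280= 22565.33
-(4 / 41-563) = 23079 / 41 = 562.90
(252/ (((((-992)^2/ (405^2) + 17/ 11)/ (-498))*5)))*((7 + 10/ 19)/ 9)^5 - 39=-1399.52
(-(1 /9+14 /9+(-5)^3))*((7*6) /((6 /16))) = 41440 /3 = 13813.33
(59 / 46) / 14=59 / 644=0.09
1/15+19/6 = 97/30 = 3.23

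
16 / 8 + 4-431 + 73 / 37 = -15652 / 37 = -423.03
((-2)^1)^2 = 4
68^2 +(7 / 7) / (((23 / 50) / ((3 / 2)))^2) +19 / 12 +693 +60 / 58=981256583 / 184092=5330.25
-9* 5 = -45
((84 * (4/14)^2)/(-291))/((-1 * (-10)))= -8/3395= -0.00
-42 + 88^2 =7702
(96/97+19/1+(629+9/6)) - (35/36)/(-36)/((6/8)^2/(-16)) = 91887515/141426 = 649.72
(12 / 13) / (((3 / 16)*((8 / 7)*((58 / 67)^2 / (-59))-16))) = -7415828 / 24123307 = -0.31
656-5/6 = 3931/6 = 655.17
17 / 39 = 0.44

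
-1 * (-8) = 8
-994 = -994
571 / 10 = 57.10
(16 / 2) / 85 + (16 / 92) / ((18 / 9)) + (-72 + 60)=-23106 / 1955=-11.82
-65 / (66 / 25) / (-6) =1625 / 396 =4.10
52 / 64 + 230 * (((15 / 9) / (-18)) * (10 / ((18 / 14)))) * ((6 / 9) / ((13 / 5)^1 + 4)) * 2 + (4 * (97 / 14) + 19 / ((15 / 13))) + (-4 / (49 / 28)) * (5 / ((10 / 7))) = 47572831 / 13471920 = 3.53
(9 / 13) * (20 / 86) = 90 / 559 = 0.16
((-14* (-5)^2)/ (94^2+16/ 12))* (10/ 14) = -375/ 13256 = -0.03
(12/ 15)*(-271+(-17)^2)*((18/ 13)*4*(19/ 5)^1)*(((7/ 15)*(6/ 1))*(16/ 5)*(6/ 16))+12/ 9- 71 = 23122867/ 24375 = 948.63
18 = 18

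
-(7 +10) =-17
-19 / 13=-1.46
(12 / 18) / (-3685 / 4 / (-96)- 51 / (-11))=2816 / 60119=0.05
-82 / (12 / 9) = -123 / 2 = -61.50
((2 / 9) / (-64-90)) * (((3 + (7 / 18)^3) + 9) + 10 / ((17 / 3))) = -1370519 / 68706792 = -0.02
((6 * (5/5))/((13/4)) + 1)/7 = 37/91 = 0.41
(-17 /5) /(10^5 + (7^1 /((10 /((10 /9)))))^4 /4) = -446148 /13122012005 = -0.00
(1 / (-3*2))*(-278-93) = 371 / 6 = 61.83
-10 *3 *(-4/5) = 24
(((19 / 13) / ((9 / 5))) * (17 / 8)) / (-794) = -1615 / 743184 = -0.00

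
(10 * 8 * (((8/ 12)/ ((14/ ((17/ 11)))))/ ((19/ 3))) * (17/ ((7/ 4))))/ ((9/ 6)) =184960/ 30723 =6.02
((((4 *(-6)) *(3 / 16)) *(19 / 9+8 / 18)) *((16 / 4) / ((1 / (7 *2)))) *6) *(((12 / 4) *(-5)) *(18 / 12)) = 86940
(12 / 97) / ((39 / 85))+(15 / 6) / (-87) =52855 / 219414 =0.24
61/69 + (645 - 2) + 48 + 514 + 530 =119776/69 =1735.88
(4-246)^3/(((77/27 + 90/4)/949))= -726283320048/1369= -530521051.90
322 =322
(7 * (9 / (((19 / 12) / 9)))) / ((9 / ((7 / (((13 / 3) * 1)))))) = 15876 / 247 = 64.28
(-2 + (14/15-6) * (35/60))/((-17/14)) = 3122/765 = 4.08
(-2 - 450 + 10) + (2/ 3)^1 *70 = -1186/ 3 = -395.33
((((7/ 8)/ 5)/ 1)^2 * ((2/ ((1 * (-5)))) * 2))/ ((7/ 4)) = -7/ 500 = -0.01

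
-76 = -76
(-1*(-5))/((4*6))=0.21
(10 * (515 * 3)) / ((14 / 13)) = 100425 / 7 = 14346.43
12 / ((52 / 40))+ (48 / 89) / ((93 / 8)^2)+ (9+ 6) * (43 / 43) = 80838217 / 3335631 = 24.23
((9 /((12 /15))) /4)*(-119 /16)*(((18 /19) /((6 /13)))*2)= -208845 /2432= -85.87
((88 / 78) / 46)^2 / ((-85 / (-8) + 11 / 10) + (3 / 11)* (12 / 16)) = 212960 / 4223392641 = 0.00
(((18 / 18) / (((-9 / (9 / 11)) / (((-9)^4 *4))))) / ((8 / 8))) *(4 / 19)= -104976 / 209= -502.28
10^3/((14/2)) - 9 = 937/7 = 133.86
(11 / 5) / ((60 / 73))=803 / 300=2.68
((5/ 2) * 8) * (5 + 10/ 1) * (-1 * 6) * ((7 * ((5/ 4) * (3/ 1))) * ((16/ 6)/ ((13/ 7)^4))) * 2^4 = -4840416000/ 28561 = -169476.42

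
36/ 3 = 12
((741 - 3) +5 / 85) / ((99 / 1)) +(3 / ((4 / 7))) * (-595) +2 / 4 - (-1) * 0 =-20975531 / 6732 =-3115.79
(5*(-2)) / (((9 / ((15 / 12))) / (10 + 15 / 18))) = -1625 / 108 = -15.05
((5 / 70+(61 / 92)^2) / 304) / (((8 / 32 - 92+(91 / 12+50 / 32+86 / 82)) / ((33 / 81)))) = -413813 / 49275791376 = -0.00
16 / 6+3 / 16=137 / 48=2.85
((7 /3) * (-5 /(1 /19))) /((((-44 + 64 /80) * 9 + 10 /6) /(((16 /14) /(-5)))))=-0.13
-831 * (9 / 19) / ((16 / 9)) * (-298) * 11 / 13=110322729 / 1976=55831.34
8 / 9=0.89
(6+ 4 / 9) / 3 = 58 / 27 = 2.15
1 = 1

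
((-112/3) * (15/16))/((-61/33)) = 1155/61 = 18.93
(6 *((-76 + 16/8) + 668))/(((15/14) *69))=5544/115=48.21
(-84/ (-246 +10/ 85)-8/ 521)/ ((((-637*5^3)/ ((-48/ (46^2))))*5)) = 2131644/ 114664540615625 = 0.00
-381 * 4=-1524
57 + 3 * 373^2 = 417444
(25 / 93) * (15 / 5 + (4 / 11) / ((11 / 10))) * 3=325 / 121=2.69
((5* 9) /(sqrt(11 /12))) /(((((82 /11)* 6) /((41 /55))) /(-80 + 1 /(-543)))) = -43441* sqrt(33) /3982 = -62.67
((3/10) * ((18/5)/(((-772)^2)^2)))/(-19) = -27/168718540921600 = -0.00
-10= -10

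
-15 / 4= -3.75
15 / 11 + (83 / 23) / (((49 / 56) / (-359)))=-2619721 / 1771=-1479.23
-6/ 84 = -1/ 14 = -0.07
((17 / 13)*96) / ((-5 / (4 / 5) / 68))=-443904 / 325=-1365.86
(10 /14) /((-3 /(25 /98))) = -125 /2058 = -0.06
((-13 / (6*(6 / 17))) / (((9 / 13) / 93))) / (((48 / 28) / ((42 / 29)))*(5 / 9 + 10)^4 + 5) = -0.06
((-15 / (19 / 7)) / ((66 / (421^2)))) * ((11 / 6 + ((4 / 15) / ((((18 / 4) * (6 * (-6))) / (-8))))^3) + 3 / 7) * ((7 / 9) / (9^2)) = -70468309729928453 / 218621381942700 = -322.33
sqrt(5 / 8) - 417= -417+sqrt(10) / 4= -416.21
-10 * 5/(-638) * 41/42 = 1025/13398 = 0.08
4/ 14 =2/ 7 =0.29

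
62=62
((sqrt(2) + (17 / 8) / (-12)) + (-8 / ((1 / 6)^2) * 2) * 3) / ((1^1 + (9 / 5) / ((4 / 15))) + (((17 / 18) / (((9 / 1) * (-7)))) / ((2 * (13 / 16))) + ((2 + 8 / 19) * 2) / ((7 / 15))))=-95.31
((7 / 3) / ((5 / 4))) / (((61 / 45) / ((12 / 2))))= 504 / 61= 8.26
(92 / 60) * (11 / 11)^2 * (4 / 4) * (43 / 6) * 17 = 16813 / 90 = 186.81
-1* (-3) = 3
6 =6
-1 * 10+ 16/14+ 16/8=-48/7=-6.86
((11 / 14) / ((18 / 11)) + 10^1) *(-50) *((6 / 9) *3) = -66025 / 63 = -1048.02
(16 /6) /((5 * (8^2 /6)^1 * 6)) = 1 /120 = 0.01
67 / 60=1.12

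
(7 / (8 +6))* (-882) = -441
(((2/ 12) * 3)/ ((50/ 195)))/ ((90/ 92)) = 1.99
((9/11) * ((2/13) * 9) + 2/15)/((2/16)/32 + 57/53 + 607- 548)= 5264384/249787395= 0.02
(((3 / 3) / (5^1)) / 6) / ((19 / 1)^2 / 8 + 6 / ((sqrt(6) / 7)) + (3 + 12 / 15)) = 7828 / 10078347-1120 * sqrt(6) / 10078347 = 0.00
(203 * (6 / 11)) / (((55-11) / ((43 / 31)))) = 26187 / 7502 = 3.49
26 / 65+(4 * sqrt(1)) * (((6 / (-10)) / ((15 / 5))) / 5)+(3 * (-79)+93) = -3594 / 25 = -143.76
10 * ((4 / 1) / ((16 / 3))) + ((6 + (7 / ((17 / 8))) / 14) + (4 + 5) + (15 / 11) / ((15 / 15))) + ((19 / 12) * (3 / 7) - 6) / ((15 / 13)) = 1530511 / 78540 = 19.49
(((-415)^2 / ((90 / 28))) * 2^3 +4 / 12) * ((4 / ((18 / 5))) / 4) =119069.23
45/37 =1.22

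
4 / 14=2 / 7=0.29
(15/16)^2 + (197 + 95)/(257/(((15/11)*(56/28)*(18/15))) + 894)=10568547/8962816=1.18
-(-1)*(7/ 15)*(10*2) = 28/ 3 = 9.33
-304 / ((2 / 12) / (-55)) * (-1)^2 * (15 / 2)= 752400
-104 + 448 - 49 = 295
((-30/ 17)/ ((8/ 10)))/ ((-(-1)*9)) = -25/ 102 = -0.25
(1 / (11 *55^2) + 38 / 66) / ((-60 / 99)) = -28739 / 30250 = -0.95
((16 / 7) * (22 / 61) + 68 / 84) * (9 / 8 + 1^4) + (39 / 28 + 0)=49855 / 10248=4.86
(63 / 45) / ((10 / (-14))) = -49 / 25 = -1.96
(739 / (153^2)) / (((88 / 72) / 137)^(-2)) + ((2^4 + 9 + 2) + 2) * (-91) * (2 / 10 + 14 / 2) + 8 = -3379621109620669 / 177942226005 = -18992.80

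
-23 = -23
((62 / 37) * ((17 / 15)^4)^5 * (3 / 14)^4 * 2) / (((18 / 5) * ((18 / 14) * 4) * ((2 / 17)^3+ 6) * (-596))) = -618994635926645237879331037103 / 474638671931234528012695312500000000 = -0.00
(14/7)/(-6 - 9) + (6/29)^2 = -1142/12615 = -0.09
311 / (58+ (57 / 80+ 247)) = 24880 / 24457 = 1.02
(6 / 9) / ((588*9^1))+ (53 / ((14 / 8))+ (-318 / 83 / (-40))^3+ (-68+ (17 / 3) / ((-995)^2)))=-27114760128163081009 / 718971236011224000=-37.71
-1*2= -2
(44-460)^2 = 173056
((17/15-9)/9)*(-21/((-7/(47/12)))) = -2773/270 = -10.27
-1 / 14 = -0.07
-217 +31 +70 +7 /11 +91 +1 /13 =-3473 /143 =-24.29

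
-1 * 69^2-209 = -4970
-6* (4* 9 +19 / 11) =-2490 / 11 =-226.36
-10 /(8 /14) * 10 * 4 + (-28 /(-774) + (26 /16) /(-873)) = -23356455 /33368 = -699.97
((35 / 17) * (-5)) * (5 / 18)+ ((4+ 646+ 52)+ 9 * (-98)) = -182.86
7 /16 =0.44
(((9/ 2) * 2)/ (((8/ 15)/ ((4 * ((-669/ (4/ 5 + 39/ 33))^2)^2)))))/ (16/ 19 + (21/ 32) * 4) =18806266660396182412500/ 74390350847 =252805188391.64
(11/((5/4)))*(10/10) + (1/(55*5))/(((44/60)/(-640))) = 3404/605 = 5.63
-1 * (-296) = 296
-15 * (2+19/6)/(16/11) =-1705/32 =-53.28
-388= -388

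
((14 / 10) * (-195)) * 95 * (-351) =9103185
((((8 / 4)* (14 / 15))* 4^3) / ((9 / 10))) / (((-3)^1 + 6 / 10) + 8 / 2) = 2240 / 27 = 82.96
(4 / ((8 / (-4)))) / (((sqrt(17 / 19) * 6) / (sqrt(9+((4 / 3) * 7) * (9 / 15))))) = -sqrt(117895) / 255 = -1.35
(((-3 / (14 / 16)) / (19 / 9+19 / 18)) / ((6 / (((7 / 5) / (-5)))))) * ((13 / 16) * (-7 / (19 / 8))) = -1092 / 9025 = -0.12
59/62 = 0.95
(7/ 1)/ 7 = 1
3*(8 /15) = 8 /5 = 1.60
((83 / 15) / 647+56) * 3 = 543563 / 3235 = 168.03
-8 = -8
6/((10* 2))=0.30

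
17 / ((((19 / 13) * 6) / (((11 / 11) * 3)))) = 221 / 38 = 5.82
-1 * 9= -9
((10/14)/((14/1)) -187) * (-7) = 18321/14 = 1308.64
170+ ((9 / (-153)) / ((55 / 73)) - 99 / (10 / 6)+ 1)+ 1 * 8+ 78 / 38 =2159772 / 17765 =121.57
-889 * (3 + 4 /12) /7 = -1270 /3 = -423.33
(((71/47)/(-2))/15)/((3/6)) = -71/705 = -0.10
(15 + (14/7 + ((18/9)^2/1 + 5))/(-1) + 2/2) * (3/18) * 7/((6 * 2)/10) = 175/36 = 4.86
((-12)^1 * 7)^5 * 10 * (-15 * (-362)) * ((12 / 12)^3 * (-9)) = 2043801762508800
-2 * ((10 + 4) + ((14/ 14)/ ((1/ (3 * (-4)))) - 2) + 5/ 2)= -5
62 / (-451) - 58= -26220 / 451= -58.14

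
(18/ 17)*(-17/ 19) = -18/ 19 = -0.95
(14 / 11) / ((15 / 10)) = 28 / 33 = 0.85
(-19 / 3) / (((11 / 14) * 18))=-133 / 297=-0.45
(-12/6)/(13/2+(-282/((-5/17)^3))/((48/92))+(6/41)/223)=-2285750/24286451077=-0.00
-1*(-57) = 57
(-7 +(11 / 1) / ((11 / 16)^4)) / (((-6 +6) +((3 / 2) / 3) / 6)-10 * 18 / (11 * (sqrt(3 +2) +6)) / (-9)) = 161910720 * sqrt(5) / 11256751 +1201512468 / 11256751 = 138.90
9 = 9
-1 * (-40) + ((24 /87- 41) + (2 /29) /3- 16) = -1453 /87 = -16.70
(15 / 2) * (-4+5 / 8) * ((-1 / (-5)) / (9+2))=-81 / 176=-0.46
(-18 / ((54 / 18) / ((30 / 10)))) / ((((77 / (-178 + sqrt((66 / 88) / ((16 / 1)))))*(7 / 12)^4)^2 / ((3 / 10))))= -367836125709312 / 170897525645 + 516623007744*sqrt(3) / 170897525645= -2147.14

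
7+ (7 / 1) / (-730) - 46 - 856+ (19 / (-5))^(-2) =-894.94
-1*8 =-8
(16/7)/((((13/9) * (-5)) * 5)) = -144/2275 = -0.06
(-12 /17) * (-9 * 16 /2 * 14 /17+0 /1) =12096 /289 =41.85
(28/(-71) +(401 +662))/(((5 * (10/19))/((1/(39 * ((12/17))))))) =4873747/332280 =14.67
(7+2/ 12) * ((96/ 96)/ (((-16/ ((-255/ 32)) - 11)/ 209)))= -763895/ 4586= -166.57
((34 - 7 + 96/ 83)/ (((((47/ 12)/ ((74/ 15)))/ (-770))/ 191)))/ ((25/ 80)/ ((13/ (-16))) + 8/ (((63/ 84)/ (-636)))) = 88171171088/ 114685499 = 768.81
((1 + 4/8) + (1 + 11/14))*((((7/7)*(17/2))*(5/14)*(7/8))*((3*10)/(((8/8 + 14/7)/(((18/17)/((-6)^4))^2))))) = 575/9870336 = 0.00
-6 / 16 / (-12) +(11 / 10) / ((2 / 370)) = 6513 / 32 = 203.53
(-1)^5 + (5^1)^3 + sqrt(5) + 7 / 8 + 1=sqrt(5) + 1007 / 8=128.11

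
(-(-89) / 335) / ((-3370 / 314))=-13973 / 564475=-0.02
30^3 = 27000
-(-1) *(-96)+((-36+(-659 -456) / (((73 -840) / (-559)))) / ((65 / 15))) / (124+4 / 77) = -238299601 / 2442128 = -97.58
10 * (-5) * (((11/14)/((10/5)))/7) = -2.81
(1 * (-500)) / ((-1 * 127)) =500 / 127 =3.94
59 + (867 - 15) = 911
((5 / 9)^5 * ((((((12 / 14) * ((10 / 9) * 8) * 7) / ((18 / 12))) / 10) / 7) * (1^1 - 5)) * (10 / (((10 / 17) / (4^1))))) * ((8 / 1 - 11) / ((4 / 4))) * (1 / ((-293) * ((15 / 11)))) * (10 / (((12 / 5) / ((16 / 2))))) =-5984000000 / 3269956473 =-1.83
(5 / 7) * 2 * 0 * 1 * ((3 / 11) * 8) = 0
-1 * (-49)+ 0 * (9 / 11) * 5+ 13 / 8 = 405 / 8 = 50.62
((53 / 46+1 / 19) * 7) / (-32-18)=-7371 / 43700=-0.17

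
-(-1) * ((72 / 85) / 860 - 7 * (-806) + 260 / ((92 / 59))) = 2441558689 / 420325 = 5808.74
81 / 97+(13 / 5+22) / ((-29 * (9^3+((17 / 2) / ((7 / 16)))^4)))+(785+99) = 4279312894609394 / 4836283232425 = 884.84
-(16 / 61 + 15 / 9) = -353 / 183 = -1.93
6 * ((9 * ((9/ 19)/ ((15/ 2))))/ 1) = 324/ 95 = 3.41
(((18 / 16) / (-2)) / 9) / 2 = -1 / 32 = -0.03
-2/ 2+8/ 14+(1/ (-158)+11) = 11685/ 1106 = 10.57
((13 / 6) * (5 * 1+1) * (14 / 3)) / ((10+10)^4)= 91 / 240000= 0.00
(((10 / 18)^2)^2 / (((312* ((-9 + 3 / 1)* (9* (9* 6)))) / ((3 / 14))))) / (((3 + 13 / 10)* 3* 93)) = -3125 / 167094284718816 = -0.00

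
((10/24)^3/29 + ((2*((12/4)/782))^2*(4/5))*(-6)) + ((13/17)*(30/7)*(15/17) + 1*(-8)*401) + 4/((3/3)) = -858347914849049/268141043520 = -3201.11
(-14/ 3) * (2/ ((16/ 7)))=-49/ 12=-4.08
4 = 4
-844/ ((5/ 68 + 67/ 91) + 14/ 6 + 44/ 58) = -454372464/ 2100529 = -216.31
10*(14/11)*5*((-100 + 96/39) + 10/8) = -876225/143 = -6127.45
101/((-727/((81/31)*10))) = -81810/22537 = -3.63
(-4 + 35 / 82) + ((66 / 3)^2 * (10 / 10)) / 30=12.56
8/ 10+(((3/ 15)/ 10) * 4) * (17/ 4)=57/ 50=1.14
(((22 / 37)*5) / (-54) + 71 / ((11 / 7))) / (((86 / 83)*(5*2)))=20579767 / 4725270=4.36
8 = 8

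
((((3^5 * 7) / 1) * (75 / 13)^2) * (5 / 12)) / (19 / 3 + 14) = 47840625 / 41236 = 1160.17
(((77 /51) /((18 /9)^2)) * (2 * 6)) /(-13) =-77 /221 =-0.35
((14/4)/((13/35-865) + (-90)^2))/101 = 245/51154076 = 0.00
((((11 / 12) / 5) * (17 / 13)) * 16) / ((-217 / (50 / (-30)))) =748 / 25389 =0.03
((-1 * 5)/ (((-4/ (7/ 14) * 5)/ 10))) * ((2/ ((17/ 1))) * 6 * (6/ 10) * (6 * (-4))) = -12.71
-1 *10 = -10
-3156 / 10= -1578 / 5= -315.60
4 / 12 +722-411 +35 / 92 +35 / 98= 602921 / 1932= 312.07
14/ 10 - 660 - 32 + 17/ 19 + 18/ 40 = -261917/ 380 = -689.26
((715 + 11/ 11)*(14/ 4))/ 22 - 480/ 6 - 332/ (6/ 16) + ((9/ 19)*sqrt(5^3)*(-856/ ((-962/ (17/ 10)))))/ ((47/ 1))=-28097/ 33 + 32742*sqrt(5)/ 429533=-851.25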